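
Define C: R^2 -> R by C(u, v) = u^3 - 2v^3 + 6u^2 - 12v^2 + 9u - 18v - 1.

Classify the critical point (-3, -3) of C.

The mixed partial ∂²C/∂u∂v is 0, so the Hessian at any point is diag(C_uu, C_vv) = diag(6(u + 2), -12(v + 2)).
At (-3, -3): H = diag(-6, 12).
The eigenvalues have opposite signs, so H is indefinite: a saddle point.

saddle point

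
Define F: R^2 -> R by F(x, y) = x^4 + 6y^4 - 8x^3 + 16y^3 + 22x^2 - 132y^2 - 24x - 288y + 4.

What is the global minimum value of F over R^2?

F(x,y) separates as P(x) + Q(y) + 4, so its minimum is min P + min Q + 4.
P'(x) = 4(x - 3)(x - 2)(x - 1) vanishes at x ∈ {1, 2, 3}; Q'(y) = 24(y - 3)(y + 1)(y + 4) vanishes at y ∈ {-4, -1, 3}.
Local minima of P (where P''>0): P(1)=-9, P(3)=-9. Local minima of Q: Q(-4)=-448, Q(3)=-1134.
So the global minimum of F is P(1) + Q(3) + 4 = -9 − 1134 + 4 = -1139, attained at (1, 3).

-1139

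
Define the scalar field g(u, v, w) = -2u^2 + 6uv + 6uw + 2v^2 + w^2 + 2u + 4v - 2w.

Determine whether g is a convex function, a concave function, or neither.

g is quadratic, so its Hessian is the constant matrix H = [[-4, 6, 6], [6, 4, 0], [6, 0, 2]].
Leading principal minors: -4, -52, -248.
Neither pattern holds ⇒ H is indefinite ⇒ neither convex nor concave.

neither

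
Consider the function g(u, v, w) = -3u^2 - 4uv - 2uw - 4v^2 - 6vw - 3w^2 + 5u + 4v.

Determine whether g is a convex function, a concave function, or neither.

g is quadratic, so its Hessian is the constant matrix H = [[-6, -4, -2], [-4, -8, -6], [-2, -6, -6]].
Leading principal minors: -6, 32, -40.
Signs alternate −, +, − ⇒ H ≺ 0 ⇒ concave.

concave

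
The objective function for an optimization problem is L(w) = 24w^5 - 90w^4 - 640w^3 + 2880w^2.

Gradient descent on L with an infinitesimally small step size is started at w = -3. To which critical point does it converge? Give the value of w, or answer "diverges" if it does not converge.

0

L'(w) = 120w(w - 4)(w - 3)(w + 4), so L'(-3) = -15120.
Gradient descent moves in the -L' direction, i.e. w is increasing.
The nearest critical point in that direction is w = 0, where L'' = 5760 > 0 (a local minimum). The iterate converges there.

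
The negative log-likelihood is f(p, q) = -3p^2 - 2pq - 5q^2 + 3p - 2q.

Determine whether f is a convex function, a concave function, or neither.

concave

f is quadratic, so its Hessian is the constant matrix H = [[-6, -2], [-2, -10]].
det(H) = 56, tr(H) = -16.
det(H) > 0 and tr(H) < 0, so H is negative definite everywhere: concave.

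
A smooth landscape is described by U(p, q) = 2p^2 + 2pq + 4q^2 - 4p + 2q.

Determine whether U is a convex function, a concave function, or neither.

U is quadratic, so its Hessian is the constant matrix H = [[4, 2], [2, 8]].
det(H) = 28, tr(H) = 12.
det(H) > 0 and tr(H) > 0, so H is positive definite everywhere: convex.

convex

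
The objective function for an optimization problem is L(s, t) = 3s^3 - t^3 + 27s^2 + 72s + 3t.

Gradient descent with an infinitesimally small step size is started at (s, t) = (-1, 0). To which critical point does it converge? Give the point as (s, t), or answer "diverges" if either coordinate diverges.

L is separable, so gradient descent decouples: s follows -∂L/∂s, t follows -∂L/∂t.
∂L/∂s = 9(s + 2)(s + 4); at s=-1 this is 27, so s decreases.
∂L/∂t = -3(t - 1)(t + 1); at t=0 this is 3, so t decreases.
s converges to its nearest critical value -2 (a local min of the s-part); t converges to -1. The iterate converges to (-2, -1).

(-2, -1)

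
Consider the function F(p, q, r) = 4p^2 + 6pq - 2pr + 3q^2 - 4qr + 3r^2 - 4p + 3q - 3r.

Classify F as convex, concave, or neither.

convex

F is quadratic, so its Hessian is the constant matrix H = [[8, 6, -2], [6, 6, -4], [-2, -4, 6]].
Leading principal minors: 8, 12, 16.
All positive ⇒ H ≻ 0 ⇒ convex.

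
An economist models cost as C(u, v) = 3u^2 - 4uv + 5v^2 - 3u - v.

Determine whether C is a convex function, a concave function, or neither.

C is quadratic, so its Hessian is the constant matrix H = [[6, -4], [-4, 10]].
det(H) = 44, tr(H) = 16.
det(H) > 0 and tr(H) > 0, so H is positive definite everywhere: convex.

convex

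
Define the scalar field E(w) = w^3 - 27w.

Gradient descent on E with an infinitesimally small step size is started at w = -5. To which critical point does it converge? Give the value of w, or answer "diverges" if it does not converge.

E'(w) = 3(w - 3)(w + 3), so E'(-5) = 48.
Gradient descent moves in the -E' direction, i.e. w is decreasing.
There is no critical point below w=-5, and E' keeps the same sign, so the iterate runs off to −∞.

diverges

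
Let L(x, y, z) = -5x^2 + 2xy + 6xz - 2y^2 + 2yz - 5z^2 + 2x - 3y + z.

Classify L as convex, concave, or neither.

concave

L is quadratic, so its Hessian is the constant matrix H = [[-10, 2, 6], [2, -4, 2], [6, 2, -10]].
Leading principal minors: -10, 36, -128.
Signs alternate −, +, − ⇒ H ≺ 0 ⇒ concave.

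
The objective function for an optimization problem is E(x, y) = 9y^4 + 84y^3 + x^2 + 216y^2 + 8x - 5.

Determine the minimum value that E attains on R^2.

E(x,y) separates as P(x) + Q(y) − 5, so its minimum is min P + min Q − 5.
P'(x) = 2x + 8 vanishes at x ∈ {-4}; Q'(y) = 36y(y + 3)(y + 4) vanishes at y ∈ {-4, -3, 0}.
Local minima of P (where P''>0): P(-4)=-16. Local minima of Q: Q(-4)=384, Q(0)=0.
So the global minimum of E is P(-4) + Q(0) − 5 = -16 + 0 − 5 = -21, attained at (-4, 0).

-21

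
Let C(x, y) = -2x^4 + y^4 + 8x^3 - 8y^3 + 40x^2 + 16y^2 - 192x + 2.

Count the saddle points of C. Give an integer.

5

C separates as a function of x plus a function of y, so ∇C=0 decouples.
∂C/∂x = -8(x - 4)(x - 2)(x + 3) = 0 at x ∈ {-3, 2, 4}; ∂C/∂y = 4y(y - 4)(y - 2) = 0 at y ∈ {0, 2, 4}.
The Hessian is diagonal: diag(C_xx, C_yy). Second derivatives: C_xx(-3)=-280, C_xx(2)=80, C_xx(4)=-112; C_yy(0)=32, C_yy(2)=-16, C_yy(4)=32.
Saddle points occur where the two diagonal entries have opposite signs: (-3, 0), (-3, 4), (2, 2), (4, 0), (4, 4). Count: 5.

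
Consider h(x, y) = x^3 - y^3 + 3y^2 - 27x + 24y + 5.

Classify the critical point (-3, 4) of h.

The mixed partial ∂²h/∂x∂y is 0, so the Hessian at any point is diag(h_xx, h_yy) = diag(6x, 6(-y + 1)).
At (-3, 4): H = diag(-18, -18).
Both eigenvalues are negative, so H is negative definite: a local maximum.

local maximum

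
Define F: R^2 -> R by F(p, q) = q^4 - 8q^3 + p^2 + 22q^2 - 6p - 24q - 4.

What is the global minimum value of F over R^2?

F(p,q) separates as A(p) + B(q) − 4, so its minimum is min A + min B − 4.
A'(p) = 2p - 6 vanishes at p ∈ {3}; B'(q) = 4(q - 3)(q - 2)(q - 1) vanishes at q ∈ {1, 2, 3}.
Local minima of A (where A''>0): A(3)=-9. Local minima of B: B(1)=-9, B(3)=-9.
So the global minimum of F is A(3) + B(1) − 4 = -9 − 9 − 4 = -22, attained at (3, 1).

-22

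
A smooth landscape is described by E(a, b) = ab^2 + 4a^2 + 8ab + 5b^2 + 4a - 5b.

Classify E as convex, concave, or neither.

The term ab^2 is cubic, so the Hessian is not constant.
∂²E/∂b² = 2a + 10, which takes both signs as a varies (negative for sufficiently negative a). A diagonal entry of the Hessian changing sign means the Hessian is neither positive- nor negative-semidefinite on all of R^2.

neither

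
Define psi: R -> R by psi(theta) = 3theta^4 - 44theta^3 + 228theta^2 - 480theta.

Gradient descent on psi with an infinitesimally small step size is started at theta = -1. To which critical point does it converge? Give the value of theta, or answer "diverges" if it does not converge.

psi'(theta) = 12(theta - 5)(theta - 4)(theta - 2), so psi'(-1) = -1080.
Gradient descent moves in the -psi' direction, i.e. theta is increasing.
The nearest critical point in that direction is theta = 2, where psi'' = 72 > 0 (a local minimum). The iterate converges there.

2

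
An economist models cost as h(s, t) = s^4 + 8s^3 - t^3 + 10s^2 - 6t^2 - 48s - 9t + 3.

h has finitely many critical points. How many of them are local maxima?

1

h separates as a function of s plus a function of t, so ∇h=0 decouples.
∂h/∂s = 4(s - 1)(s + 3)(s + 4) = 0 at s ∈ {-4, -3, 1}; ∂h/∂t = -3(t + 1)(t + 3) = 0 at t ∈ {-3, -1}.
The Hessian is diagonal: diag(h_ss, h_tt). Second derivatives: h_ss(-4)=20, h_ss(-3)=-16, h_ss(1)=80; h_tt(-3)=6, h_tt(-1)=-6.
Local maxima occur where both diagonal entries negative: (-3, -1). Count: 1.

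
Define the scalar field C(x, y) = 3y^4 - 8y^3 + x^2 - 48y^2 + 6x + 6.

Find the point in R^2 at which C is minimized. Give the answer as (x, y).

C(x,y) separates as P(x) + Q(y) + 6, so its minimum is min P + min Q + 6.
P'(x) = 2x + 6 vanishes at x ∈ {-3}; Q'(y) = 12y(y - 4)(y + 2) vanishes at y ∈ {-2, 0, 4}.
Local minima of P (where P''>0): P(-3)=-9. Local minima of Q: Q(-2)=-80, Q(4)=-512.
So the global minimum of C is P(-3) + Q(4) + 6 = -9 − 512 + 6 = -515, attained at (-3, 4).

(-3, 4)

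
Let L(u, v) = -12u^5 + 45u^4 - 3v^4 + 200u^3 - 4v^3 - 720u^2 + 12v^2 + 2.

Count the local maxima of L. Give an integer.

4

L separates as a function of u plus a function of v, so ∇L=0 decouples.
∂L/∂u = -60u(u - 4)(u - 2)(u + 3) = 0 at u ∈ {-3, 0, 2, 4}; ∂L/∂v = -12v(v - 1)(v + 2) = 0 at v ∈ {-2, 0, 1}.
The Hessian is diagonal: diag(L_uu, L_vv). Second derivatives: L_uu(-3)=6300, L_uu(0)=-1440, L_uu(2)=1200, L_uu(4)=-3360; L_vv(-2)=-72, L_vv(0)=24, L_vv(1)=-36.
Local maxima occur where both diagonal entries negative: (0, -2), (0, 1), (4, -2), (4, 1). Count: 4.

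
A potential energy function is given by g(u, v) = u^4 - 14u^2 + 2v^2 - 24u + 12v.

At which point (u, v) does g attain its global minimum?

g(u,v) separates as P(u) + Q(v), so its minimum is min P + min Q.
P'(u) = 4(u - 3)(u + 1)(u + 2) vanishes at u ∈ {-2, -1, 3}; Q'(v) = 4v + 12 vanishes at v ∈ {-3}.
Local minima of P (where P''>0): P(-2)=8, P(3)=-117. Local minima of Q: Q(-3)=-18.
So the global minimum of g is P(3) + Q(-3) = -117 − 18 = -135, attained at (3, -3).

(3, -3)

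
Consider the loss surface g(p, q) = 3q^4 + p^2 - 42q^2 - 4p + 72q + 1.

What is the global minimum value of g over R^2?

-354

g(p,q) separates as A(p) + B(q) + 1, so its minimum is min A + min B + 1.
A'(p) = 2p - 4 vanishes at p ∈ {2}; B'(q) = 12(q - 2)(q - 1)(q + 3) vanishes at q ∈ {-3, 1, 2}.
Local minima of A (where A''>0): A(2)=-4. Local minima of B: B(-3)=-351, B(2)=24.
So the global minimum of g is A(2) + B(-3) + 1 = -4 − 351 + 1 = -354, attained at (2, -3).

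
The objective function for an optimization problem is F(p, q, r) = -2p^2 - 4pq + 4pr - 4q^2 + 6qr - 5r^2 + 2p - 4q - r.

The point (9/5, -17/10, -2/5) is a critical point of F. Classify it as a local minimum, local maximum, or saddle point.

The Hessian is constant: H = [[-4, -4, 4], [-4, -8, 6], [4, 6, -10]].
Leading principal minors: Δ₁ = -4, Δ₂ = 16, Δ₃ = -80.
The minors alternate sign starting negative (−, +, −), so H is negative definite: a local maximum.

local maximum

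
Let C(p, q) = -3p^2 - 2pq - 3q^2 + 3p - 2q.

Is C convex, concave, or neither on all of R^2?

concave

C is quadratic, so its Hessian is the constant matrix H = [[-6, -2], [-2, -6]].
det(H) = 32, tr(H) = -12.
det(H) > 0 and tr(H) < 0, so H is negative definite everywhere: concave.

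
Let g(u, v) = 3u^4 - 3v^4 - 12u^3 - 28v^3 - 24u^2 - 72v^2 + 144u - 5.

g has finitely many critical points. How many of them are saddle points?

5

g separates as a function of u plus a function of v, so ∇g=0 decouples.
∂g/∂u = 12(u - 3)(u - 2)(u + 2) = 0 at u ∈ {-2, 2, 3}; ∂g/∂v = -12v(v + 3)(v + 4) = 0 at v ∈ {-4, -3, 0}.
The Hessian is diagonal: diag(g_uu, g_vv). Second derivatives: g_uu(-2)=240, g_uu(2)=-48, g_uu(3)=60; g_vv(-4)=-48, g_vv(-3)=36, g_vv(0)=-144.
Saddle points occur where the two diagonal entries have opposite signs: (-2, -4), (-2, 0), (2, -3), (3, -4), (3, 0). Count: 5.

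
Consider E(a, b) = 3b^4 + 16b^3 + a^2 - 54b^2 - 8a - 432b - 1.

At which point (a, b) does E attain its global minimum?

(4, 3)

E(a,b) separates as P(a) + Q(b) − 1, so its minimum is min P + min Q − 1.
P'(a) = 2a - 8 vanishes at a ∈ {4}; Q'(b) = 12(b - 3)(b + 3)(b + 4) vanishes at b ∈ {-4, -3, 3}.
Local minima of P (where P''>0): P(4)=-16. Local minima of Q: Q(-4)=608, Q(3)=-1107.
So the global minimum of E is P(4) + Q(3) − 1 = -16 − 1107 − 1 = -1124, attained at (4, 3).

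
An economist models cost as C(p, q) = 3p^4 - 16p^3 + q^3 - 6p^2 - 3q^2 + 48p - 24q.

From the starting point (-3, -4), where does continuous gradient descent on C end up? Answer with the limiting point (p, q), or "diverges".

C is separable, so gradient descent decouples: p follows -∂C/∂p, q follows -∂C/∂q.
∂C/∂p = 12(p - 4)(p - 1)(p + 1); at p=-3 this is -672, so p increases.
∂C/∂q = 3(q - 4)(q + 2); at q=-4 this is 48, so q decreases.
The q-coordinate has no critical point in that direction and runs off to infinity.

diverges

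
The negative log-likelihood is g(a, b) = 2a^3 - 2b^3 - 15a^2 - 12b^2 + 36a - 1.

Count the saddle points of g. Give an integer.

2

g separates as a function of a plus a function of b, so ∇g=0 decouples.
∂g/∂a = 6(a - 3)(a - 2) = 0 at a ∈ {2, 3}; ∂g/∂b = -6b(b + 4) = 0 at b ∈ {-4, 0}.
The Hessian is diagonal: diag(g_aa, g_bb). Second derivatives: g_aa(2)=-6, g_aa(3)=6; g_bb(-4)=24, g_bb(0)=-24.
Saddle points occur where the two diagonal entries have opposite signs: (2, -4), (3, 0). Count: 2.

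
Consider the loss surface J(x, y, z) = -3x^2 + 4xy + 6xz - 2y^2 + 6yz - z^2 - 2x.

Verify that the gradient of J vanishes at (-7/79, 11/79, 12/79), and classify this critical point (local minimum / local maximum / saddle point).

∇J = (-6x + 4y + 6z - 2, 4x - 4y + 6z, 6x + 6y - 2z); substituting (-7/79, 11/79, 12/79) gives ∇J = (0, 0, 0), so (-7/79, 11/79, 12/79) is indeed a critical point.
The Hessian is constant: H = [[-6, 4, 6], [4, -4, 6], [6, 6, -2]].
Leading principal minors: Δ₁ = -6, Δ₂ = 8, Δ₃ = 632.
The minors fit neither the all-positive nor the alternating-sign pattern, so H is indefinite: a saddle point.

saddle point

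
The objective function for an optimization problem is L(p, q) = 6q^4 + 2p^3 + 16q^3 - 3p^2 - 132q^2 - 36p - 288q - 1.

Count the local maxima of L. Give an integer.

1

L separates as a function of p plus a function of q, so ∇L=0 decouples.
∂L/∂p = 6(p - 3)(p + 2) = 0 at p ∈ {-2, 3}; ∂L/∂q = 24(q - 3)(q + 1)(q + 4) = 0 at q ∈ {-4, -1, 3}.
The Hessian is diagonal: diag(L_pp, L_qq). Second derivatives: L_pp(-2)=-30, L_pp(3)=30; L_qq(-4)=504, L_qq(-1)=-288, L_qq(3)=672.
Local maxima occur where both diagonal entries negative: (-2, -1). Count: 1.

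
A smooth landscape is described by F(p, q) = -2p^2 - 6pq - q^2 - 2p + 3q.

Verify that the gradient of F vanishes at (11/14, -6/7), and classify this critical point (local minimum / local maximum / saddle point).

saddle point

∇F = (-4p - 6q - 2, -6p - 2q + 3); substituting (11/14, -6/7) gives ∇F = (0, 0), so (11/14, -6/7) is indeed a critical point.
The Hessian of F is constant: H = [[-4, -6], [-6, -2]].
det(H) = (-4)·(-2) − (-6)² = -28.
Since det(H) < 0, H is indefinite and the critical point is a saddle point.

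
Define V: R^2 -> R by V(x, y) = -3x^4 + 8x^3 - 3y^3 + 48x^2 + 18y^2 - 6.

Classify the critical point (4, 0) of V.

The mixed partial ∂²V/∂x∂y is 0, so the Hessian at any point is diag(V_xx, V_yy) = diag(12(-3x^2 + 4x + 8), 18(-y + 2)).
At (4, 0): H = diag(-288, 36).
The eigenvalues have opposite signs, so H is indefinite: a saddle point.

saddle point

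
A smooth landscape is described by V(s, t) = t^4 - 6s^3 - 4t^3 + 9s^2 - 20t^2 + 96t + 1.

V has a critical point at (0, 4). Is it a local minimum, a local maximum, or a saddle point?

The mixed partial ∂²V/∂s∂t is 0, so the Hessian at any point is diag(V_ss, V_tt) = diag(18(-2s + 1), 4(3t^2 - 6t - 10)).
At (0, 4): H = diag(18, 56).
Both eigenvalues are positive, so H is positive definite: a local minimum.

local minimum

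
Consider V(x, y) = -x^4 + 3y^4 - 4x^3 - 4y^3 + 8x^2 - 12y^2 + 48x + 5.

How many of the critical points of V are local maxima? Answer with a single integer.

V separates as a function of x plus a function of y, so ∇V=0 decouples.
∂V/∂x = -4(x - 2)(x + 2)(x + 3) = 0 at x ∈ {-3, -2, 2}; ∂V/∂y = 12y(y - 2)(y + 1) = 0 at y ∈ {-1, 0, 2}.
The Hessian is diagonal: diag(V_xx, V_yy). Second derivatives: V_xx(-3)=-20, V_xx(-2)=16, V_xx(2)=-80; V_yy(-1)=36, V_yy(0)=-24, V_yy(2)=72.
Local maxima occur where both diagonal entries negative: (-3, 0), (2, 0). Count: 2.

2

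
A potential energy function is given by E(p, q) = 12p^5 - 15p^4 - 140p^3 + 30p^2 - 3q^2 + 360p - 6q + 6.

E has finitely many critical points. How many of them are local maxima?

2

E separates as a function of p plus a function of q, so ∇E=0 decouples.
∂E/∂p = 60(p - 3)(p - 1)(p + 1)(p + 2) = 0 at p ∈ {-2, -1, 1, 3}; ∂E/∂q = -6(q + 1) = 0 at q ∈ {-1}.
The Hessian is diagonal: diag(E_pp, E_qq). Second derivatives: E_pp(-2)=-900, E_pp(-1)=480, E_pp(1)=-720, E_pp(3)=2400; E_qq(-1)=-6.
Local maxima occur where both diagonal entries negative: (-2, -1), (1, -1). Count: 2.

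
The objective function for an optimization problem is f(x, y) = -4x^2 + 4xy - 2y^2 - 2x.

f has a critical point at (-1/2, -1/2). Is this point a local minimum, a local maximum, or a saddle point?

local maximum

The Hessian of f is constant: H = [[-8, 4], [4, -4]].
det(H) = (-8)·(-4) − 4² = 16.
det(H) > 0 and tr(H) = -12 < 0, so H is negative definite and the point is a local maximum.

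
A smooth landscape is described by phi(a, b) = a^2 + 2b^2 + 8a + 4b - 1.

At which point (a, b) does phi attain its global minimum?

phi(a,b) separates as P(a) + Q(b) − 1, so its minimum is min P + min Q − 1.
P'(a) = 2a + 8 vanishes at a ∈ {-4}; Q'(b) = 4b + 4 vanishes at b ∈ {-1}.
Local minima of P (where P''>0): P(-4)=-16. Local minima of Q: Q(-1)=-2.
So the global minimum of phi is P(-4) + Q(-1) − 1 = -16 − 2 − 1 = -19, attained at (-4, -1).

(-4, -1)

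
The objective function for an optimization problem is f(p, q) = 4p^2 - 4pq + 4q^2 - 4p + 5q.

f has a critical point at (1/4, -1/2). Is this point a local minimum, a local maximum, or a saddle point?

The Hessian of f is constant: H = [[8, -4], [-4, 8]].
det(H) = 8·8 − (-4)² = 48.
det(H) > 0 and tr(H) = 16 > 0, so H is positive definite and the point is a local minimum.

local minimum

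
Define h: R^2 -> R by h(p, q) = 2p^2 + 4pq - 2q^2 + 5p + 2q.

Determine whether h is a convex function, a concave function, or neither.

h is quadratic, so its Hessian is the constant matrix H = [[4, 4], [4, -4]].
det(H) = -32, tr(H) = 0.
det(H) < 0, so H is indefinite: neither convex nor concave.

neither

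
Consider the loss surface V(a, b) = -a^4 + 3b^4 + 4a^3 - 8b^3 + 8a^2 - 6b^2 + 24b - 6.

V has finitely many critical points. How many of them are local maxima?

2

V separates as a function of a plus a function of b, so ∇V=0 decouples.
∂V/∂a = -4a(a - 4)(a + 1) = 0 at a ∈ {-1, 0, 4}; ∂V/∂b = 12(b - 2)(b - 1)(b + 1) = 0 at b ∈ {-1, 1, 2}.
The Hessian is diagonal: diag(V_aa, V_bb). Second derivatives: V_aa(-1)=-20, V_aa(0)=16, V_aa(4)=-80; V_bb(-1)=72, V_bb(1)=-24, V_bb(2)=36.
Local maxima occur where both diagonal entries negative: (-1, 1), (4, 1). Count: 2.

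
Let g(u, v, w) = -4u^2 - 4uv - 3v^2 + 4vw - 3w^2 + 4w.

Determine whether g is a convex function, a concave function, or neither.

concave

g is quadratic, so its Hessian is the constant matrix H = [[-8, -4, 0], [-4, -6, 4], [0, 4, -6]].
Leading principal minors: -8, 32, -64.
Signs alternate −, +, − ⇒ H ≺ 0 ⇒ concave.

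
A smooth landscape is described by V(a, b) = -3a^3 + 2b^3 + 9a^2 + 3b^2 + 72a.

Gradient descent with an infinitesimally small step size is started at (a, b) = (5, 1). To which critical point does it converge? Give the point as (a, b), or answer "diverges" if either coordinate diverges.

V is separable, so gradient descent decouples: a follows -∂V/∂a, b follows -∂V/∂b.
∂V/∂a = -9(a - 4)(a + 2); at a=5 this is -63, so a increases.
∂V/∂b = 6b(b + 1); at b=1 this is 12, so b decreases.
The a-coordinate has no critical point in that direction and runs off to infinity.

diverges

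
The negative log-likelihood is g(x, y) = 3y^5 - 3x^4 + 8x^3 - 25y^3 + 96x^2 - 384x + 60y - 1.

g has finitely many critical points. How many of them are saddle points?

g separates as a function of x plus a function of y, so ∇g=0 decouples.
∂g/∂x = -12(x - 4)(x - 2)(x + 4) = 0 at x ∈ {-4, 2, 4}; ∂g/∂y = 15(y - 2)(y - 1)(y + 1)(y + 2) = 0 at y ∈ {-2, -1, 1, 2}.
The Hessian is diagonal: diag(g_xx, g_yy). Second derivatives: g_xx(-4)=-576, g_xx(2)=144, g_xx(4)=-192; g_yy(-2)=-180, g_yy(-1)=90, g_yy(1)=-90, g_yy(2)=180.
Saddle points occur where the two diagonal entries have opposite signs: (-4, -1), (-4, 2), (2, -2), (2, 1), (4, -1), (4, 2). Count: 6.

6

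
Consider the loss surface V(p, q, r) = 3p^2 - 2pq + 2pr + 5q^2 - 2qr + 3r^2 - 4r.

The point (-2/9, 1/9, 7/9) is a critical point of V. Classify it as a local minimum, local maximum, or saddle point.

The Hessian is constant: H = [[6, -2, 2], [-2, 10, -2], [2, -2, 6]].
Leading principal minors: Δ₁ = 6, Δ₂ = 56, Δ₃ = 288.
All leading minors are positive, so H is positive definite: a local minimum.

local minimum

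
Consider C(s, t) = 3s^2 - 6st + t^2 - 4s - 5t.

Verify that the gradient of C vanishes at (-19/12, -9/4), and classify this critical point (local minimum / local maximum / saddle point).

saddle point

∇C = (6s - 6t - 4, -6s + 2t - 5); substituting (-19/12, -9/4) gives ∇C = (0, 0), so (-19/12, -9/4) is indeed a critical point.
The Hessian of C is constant: H = [[6, -6], [-6, 2]].
det(H) = 6·2 − (-6)² = -24.
Since det(H) < 0, H is indefinite and the critical point is a saddle point.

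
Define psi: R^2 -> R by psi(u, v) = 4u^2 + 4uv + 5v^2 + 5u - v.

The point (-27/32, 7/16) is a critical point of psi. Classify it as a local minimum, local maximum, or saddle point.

The Hessian of psi is constant: H = [[8, 4], [4, 10]].
det(H) = 8·10 − 4² = 64.
det(H) > 0 and tr(H) = 18 > 0, so H is positive definite and the point is a local minimum.

local minimum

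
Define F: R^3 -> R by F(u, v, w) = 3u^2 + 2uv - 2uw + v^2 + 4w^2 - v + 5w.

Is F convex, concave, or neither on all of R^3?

convex

F is quadratic, so its Hessian is the constant matrix H = [[6, 2, -2], [2, 2, 0], [-2, 0, 8]].
Leading principal minors: 6, 8, 56.
All positive ⇒ H ≻ 0 ⇒ convex.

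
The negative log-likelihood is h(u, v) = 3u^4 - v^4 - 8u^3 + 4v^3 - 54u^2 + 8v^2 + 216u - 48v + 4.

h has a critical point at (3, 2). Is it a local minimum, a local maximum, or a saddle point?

local minimum

The mixed partial ∂²h/∂u∂v is 0, so the Hessian at any point is diag(h_uu, h_vv) = diag(12(3u^2 - 4u - 9), 4(-3v^2 + 6v + 4)).
At (3, 2): H = diag(72, 16).
Both eigenvalues are positive, so H is positive definite: a local minimum.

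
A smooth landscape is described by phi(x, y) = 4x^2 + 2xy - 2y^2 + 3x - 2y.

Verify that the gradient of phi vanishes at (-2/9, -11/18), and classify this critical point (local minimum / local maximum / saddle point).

saddle point

∇phi = (8x + 2y + 3, 2x - 4y - 2); substituting (-2/9, -11/18) gives ∇phi = (0, 0), so (-2/9, -11/18) is indeed a critical point.
The Hessian of phi is constant: H = [[8, 2], [2, -4]].
det(H) = 8·(-4) − 2² = -36.
Since det(H) < 0, H is indefinite and the critical point is a saddle point.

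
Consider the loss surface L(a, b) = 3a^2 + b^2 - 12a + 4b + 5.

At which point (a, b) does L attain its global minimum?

(2, -2)

L(a,b) separates as P(a) + Q(b) + 5, so its minimum is min P + min Q + 5.
P'(a) = 6a - 12 vanishes at a ∈ {2}; Q'(b) = 2b + 4 vanishes at b ∈ {-2}.
Local minima of P (where P''>0): P(2)=-12. Local minima of Q: Q(-2)=-4.
So the global minimum of L is P(2) + Q(-2) + 5 = -12 − 4 + 5 = -11, attained at (2, -2).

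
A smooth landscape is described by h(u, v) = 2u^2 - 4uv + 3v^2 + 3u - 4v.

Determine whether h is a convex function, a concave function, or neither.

convex

h is quadratic, so its Hessian is the constant matrix H = [[4, -4], [-4, 6]].
det(H) = 8, tr(H) = 10.
det(H) > 0 and tr(H) > 0, so H is positive definite everywhere: convex.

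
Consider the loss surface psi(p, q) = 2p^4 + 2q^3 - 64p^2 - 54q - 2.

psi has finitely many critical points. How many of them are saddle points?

3

psi separates as a function of p plus a function of q, so ∇psi=0 decouples.
∂psi/∂p = 8p(p - 4)(p + 4) = 0 at p ∈ {-4, 0, 4}; ∂psi/∂q = 6(q - 3)(q + 3) = 0 at q ∈ {-3, 3}.
The Hessian is diagonal: diag(psi_pp, psi_qq). Second derivatives: psi_pp(-4)=256, psi_pp(0)=-128, psi_pp(4)=256; psi_qq(-3)=-36, psi_qq(3)=36.
Saddle points occur where the two diagonal entries have opposite signs: (-4, -3), (0, 3), (4, -3). Count: 3.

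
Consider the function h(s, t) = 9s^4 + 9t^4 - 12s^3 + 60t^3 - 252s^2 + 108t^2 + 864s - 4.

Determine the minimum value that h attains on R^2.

-4420

h(s,t) separates as P(s) + Q(t) − 4, so its minimum is min P + min Q − 4.
P'(s) = 36(s - 3)(s - 2)(s + 4) vanishes at s ∈ {-4, 2, 3}; Q'(t) = 36t(t + 2)(t + 3) vanishes at t ∈ {-3, -2, 0}.
Local minima of P (where P''>0): P(-4)=-4416, P(3)=729. Local minima of Q: Q(-3)=81, Q(0)=0.
So the global minimum of h is P(-4) + Q(0) − 4 = -4416 + 0 − 4 = -4420, attained at (-4, 0).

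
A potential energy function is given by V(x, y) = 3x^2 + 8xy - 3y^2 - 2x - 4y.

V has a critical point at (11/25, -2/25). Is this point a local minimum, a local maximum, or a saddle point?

The Hessian of V is constant: H = [[6, 8], [8, -6]].
det(H) = 6·(-6) − 8² = -100.
Since det(H) < 0, H is indefinite and the critical point is a saddle point.

saddle point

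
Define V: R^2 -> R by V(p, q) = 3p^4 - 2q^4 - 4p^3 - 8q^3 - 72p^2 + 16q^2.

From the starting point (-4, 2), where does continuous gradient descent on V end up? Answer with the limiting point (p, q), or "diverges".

diverges

V is separable, so gradient descent decouples: p follows -∂V/∂p, q follows -∂V/∂q.
∂V/∂p = 12p(p - 4)(p + 3); at p=-4 this is -384, so p increases.
∂V/∂q = -8q(q - 1)(q + 4); at q=2 this is -96, so q increases.
The q-coordinate has no critical point in that direction and runs off to infinity.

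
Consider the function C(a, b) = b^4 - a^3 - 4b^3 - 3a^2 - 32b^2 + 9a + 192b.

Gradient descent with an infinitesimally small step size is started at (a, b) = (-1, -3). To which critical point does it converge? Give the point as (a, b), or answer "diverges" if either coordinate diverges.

C is separable, so gradient descent decouples: a follows -∂C/∂a, b follows -∂C/∂b.
∂C/∂a = -3(a - 1)(a + 3); at a=-1 this is 12, so a decreases.
∂C/∂b = 4(b - 4)(b - 3)(b + 4); at b=-3 this is 168, so b decreases.
a converges to its nearest critical value -3 (a local min of the a-part); b converges to -4. The iterate converges to (-3, -4).

(-3, -4)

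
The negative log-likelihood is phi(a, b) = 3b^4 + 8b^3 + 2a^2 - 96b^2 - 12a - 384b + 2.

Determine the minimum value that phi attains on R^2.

phi(a,b) separates as P(a) + Q(b) + 2, so its minimum is min P + min Q + 2.
P'(a) = 4a - 12 vanishes at a ∈ {3}; Q'(b) = 12(b - 4)(b + 2)(b + 4) vanishes at b ∈ {-4, -2, 4}.
Local minima of P (where P''>0): P(3)=-18. Local minima of Q: Q(-4)=256, Q(4)=-1792.
So the global minimum of phi is P(3) + Q(4) + 2 = -18 − 1792 + 2 = -1808, attained at (3, 4).

-1808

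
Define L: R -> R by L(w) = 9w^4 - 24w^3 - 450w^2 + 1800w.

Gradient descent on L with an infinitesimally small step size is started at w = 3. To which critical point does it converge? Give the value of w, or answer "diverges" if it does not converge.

5

L'(w) = 36(w - 5)(w - 2)(w + 5), so L'(3) = -576.
Gradient descent moves in the -L' direction, i.e. w is increasing.
The nearest critical point in that direction is w = 5, where L'' = 1080 > 0 (a local minimum). The iterate converges there.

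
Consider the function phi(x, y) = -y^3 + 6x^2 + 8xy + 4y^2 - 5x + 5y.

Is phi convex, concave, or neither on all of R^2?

The term -y^3 is cubic, so the Hessian is not constant.
∂²phi/∂y² = -6y + 8, which takes both signs as y varies (negative for sufficiently large y). A diagonal entry of the Hessian changing sign means the Hessian is neither positive- nor negative-semidefinite on all of R^2.

neither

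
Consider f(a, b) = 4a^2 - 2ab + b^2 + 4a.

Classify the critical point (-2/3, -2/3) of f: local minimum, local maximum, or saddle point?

local minimum

The Hessian of f is constant: H = [[8, -2], [-2, 2]].
det(H) = 8·2 − (-2)² = 12.
det(H) > 0 and tr(H) = 10 > 0, so H is positive definite and the point is a local minimum.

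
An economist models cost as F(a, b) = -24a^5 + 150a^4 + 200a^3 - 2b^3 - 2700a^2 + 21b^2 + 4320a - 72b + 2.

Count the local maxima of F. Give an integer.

F separates as a function of a plus a function of b, so ∇F=0 decouples.
∂F/∂a = -120(a - 4)(a - 3)(a - 1)(a + 3) = 0 at a ∈ {-3, 1, 3, 4}; ∂F/∂b = -6(b - 4)(b - 3) = 0 at b ∈ {3, 4}.
The Hessian is diagonal: diag(F_aa, F_bb). Second derivatives: F_aa(-3)=20160, F_aa(1)=-2880, F_aa(3)=1440, F_aa(4)=-2520; F_bb(3)=6, F_bb(4)=-6.
Local maxima occur where both diagonal entries negative: (1, 4), (4, 4). Count: 2.

2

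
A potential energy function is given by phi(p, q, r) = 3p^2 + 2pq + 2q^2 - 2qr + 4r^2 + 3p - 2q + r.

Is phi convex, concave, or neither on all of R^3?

phi is quadratic, so its Hessian is the constant matrix H = [[6, 2, 0], [2, 4, -2], [0, -2, 8]].
Leading principal minors: 6, 20, 136.
All positive ⇒ H ≻ 0 ⇒ convex.

convex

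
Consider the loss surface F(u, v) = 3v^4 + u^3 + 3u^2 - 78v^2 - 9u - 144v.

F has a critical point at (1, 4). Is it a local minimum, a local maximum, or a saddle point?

The mixed partial ∂²F/∂u∂v is 0, so the Hessian at any point is diag(F_uu, F_vv) = diag(6(u + 1), 12(3v^2 - 13)).
At (1, 4): H = diag(12, 420).
Both eigenvalues are positive, so H is positive definite: a local minimum.

local minimum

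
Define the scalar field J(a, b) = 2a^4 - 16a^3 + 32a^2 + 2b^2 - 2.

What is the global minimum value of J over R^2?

-2

J(a,b) separates as P(a) + Q(b) − 2, so its minimum is min P + min Q − 2.
P'(a) = 8a(a - 4)(a - 2) vanishes at a ∈ {0, 2, 4}; Q'(b) = 4b vanishes at b ∈ {0}.
Local minima of P (where P''>0): P(0)=0, P(4)=0. Local minima of Q: Q(0)=0.
So the global minimum of J is P(0) + Q(0) − 2 = 0 + 0 − 2 = -2, attained at (0, 0).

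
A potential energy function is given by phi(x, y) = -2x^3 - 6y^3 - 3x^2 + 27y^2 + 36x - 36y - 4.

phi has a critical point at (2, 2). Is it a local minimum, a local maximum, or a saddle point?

local maximum

The mixed partial ∂²phi/∂x∂y is 0, so the Hessian at any point is diag(phi_xx, phi_yy) = diag(-6(2x + 1), 18(-2y + 3)).
At (2, 2): H = diag(-30, -18).
Both eigenvalues are negative, so H is negative definite: a local maximum.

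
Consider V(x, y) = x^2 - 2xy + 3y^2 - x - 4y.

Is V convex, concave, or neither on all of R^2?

convex

V is quadratic, so its Hessian is the constant matrix H = [[2, -2], [-2, 6]].
det(H) = 8, tr(H) = 8.
det(H) > 0 and tr(H) > 0, so H is positive definite everywhere: convex.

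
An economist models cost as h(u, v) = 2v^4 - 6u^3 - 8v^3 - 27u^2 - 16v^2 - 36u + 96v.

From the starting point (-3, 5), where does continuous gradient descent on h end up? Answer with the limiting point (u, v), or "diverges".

(-2, 3)

h is separable, so gradient descent decouples: u follows -∂h/∂u, v follows -∂h/∂v.
∂h/∂u = -18(u + 1)(u + 2); at u=-3 this is -36, so u increases.
∂h/∂v = 8(v - 3)(v - 2)(v + 2); at v=5 this is 336, so v decreases.
u converges to its nearest critical value -2 (a local min of the u-part); v converges to 3. The iterate converges to (-2, 3).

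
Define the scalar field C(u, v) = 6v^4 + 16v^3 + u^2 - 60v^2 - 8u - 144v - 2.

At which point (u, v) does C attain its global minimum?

(4, 2)

C(u,v) separates as P(u) + Q(v) − 2, so its minimum is min P + min Q − 2.
P'(u) = 2u - 8 vanishes at u ∈ {4}; Q'(v) = 24(v - 2)(v + 1)(v + 3) vanishes at v ∈ {-3, -1, 2}.
Local minima of P (where P''>0): P(4)=-16. Local minima of Q: Q(-3)=-54, Q(2)=-304.
So the global minimum of C is P(4) + Q(2) − 2 = -16 − 304 − 2 = -322, attained at (4, 2).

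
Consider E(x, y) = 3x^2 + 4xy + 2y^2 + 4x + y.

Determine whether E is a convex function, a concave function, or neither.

E is quadratic, so its Hessian is the constant matrix H = [[6, 4], [4, 4]].
det(H) = 8, tr(H) = 10.
det(H) > 0 and tr(H) > 0, so H is positive definite everywhere: convex.

convex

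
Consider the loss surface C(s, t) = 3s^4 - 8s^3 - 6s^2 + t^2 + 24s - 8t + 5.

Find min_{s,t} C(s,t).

C(s,t) separates as P(s) + Q(t) + 5, so its minimum is min P + min Q + 5.
P'(s) = 12(s - 2)(s - 1)(s + 1) vanishes at s ∈ {-1, 1, 2}; Q'(t) = 2(t - 4) vanishes at t ∈ {4}.
Local minima of P (where P''>0): P(-1)=-19, P(2)=8. Local minima of Q: Q(4)=-16.
So the global minimum of C is P(-1) + Q(4) + 5 = -19 − 16 + 5 = -30, attained at (-1, 4).

-30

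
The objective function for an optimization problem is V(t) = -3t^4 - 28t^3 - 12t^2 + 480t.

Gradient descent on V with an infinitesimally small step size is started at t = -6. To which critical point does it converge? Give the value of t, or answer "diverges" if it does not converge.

V'(t) = -12(t - 2)(t + 4)(t + 5), so V'(-6) = 192.
Gradient descent moves in the -V' direction, i.e. t is decreasing.
There is no critical point below t=-6, and V' keeps the same sign, so the iterate runs off to −∞.

diverges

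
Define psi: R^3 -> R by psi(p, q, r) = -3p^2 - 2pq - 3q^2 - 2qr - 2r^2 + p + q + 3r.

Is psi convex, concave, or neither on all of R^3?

psi is quadratic, so its Hessian is the constant matrix H = [[-6, -2, 0], [-2, -6, -2], [0, -2, -4]].
Leading principal minors: -6, 32, -104.
Signs alternate −, +, − ⇒ H ≺ 0 ⇒ concave.

concave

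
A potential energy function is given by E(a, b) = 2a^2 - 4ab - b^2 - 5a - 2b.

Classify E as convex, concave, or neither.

E is quadratic, so its Hessian is the constant matrix H = [[4, -4], [-4, -2]].
det(H) = -24, tr(H) = 2.
det(H) < 0, so H is indefinite: neither convex nor concave.

neither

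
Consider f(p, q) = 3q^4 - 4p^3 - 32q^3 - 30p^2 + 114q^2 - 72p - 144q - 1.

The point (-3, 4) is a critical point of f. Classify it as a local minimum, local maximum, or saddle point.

The mixed partial ∂²f/∂p∂q is 0, so the Hessian at any point is diag(f_pp, f_qq) = diag(-12(2p + 5), 12(3q^2 - 16q + 19)).
At (-3, 4): H = diag(12, 36).
Both eigenvalues are positive, so H is positive definite: a local minimum.

local minimum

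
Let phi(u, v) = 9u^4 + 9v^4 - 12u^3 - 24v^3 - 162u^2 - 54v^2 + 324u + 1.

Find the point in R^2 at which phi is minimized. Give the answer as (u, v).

(-3, 3)

phi(u,v) separates as P(u) + Q(v) + 1, so its minimum is min P + min Q + 1.
P'(u) = 36(u - 3)(u - 1)(u + 3) vanishes at u ∈ {-3, 1, 3}; Q'(v) = 36v(v - 3)(v + 1) vanishes at v ∈ {-1, 0, 3}.
Local minima of P (where P''>0): P(-3)=-1377, P(3)=-81. Local minima of Q: Q(-1)=-21, Q(3)=-405.
So the global minimum of phi is P(-3) + Q(3) + 1 = -1377 − 405 + 1 = -1781, attained at (-3, 3).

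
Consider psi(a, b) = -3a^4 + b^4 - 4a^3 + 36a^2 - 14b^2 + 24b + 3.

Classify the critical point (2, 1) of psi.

The mixed partial ∂²psi/∂a∂b is 0, so the Hessian at any point is diag(psi_aa, psi_bb) = diag(12(-3a^2 - 2a + 6), 4(3b^2 - 7)).
At (2, 1): H = diag(-120, -16).
Both eigenvalues are negative, so H is negative definite: a local maximum.

local maximum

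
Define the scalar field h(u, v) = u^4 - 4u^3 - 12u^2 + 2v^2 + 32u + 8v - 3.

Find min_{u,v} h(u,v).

-75

h(u,v) separates as P(u) + Q(v) − 3, so its minimum is min P + min Q − 3.
P'(u) = 4(u - 4)(u - 1)(u + 2) vanishes at u ∈ {-2, 1, 4}; Q'(v) = 4v + 8 vanishes at v ∈ {-2}.
Local minima of P (where P''>0): P(-2)=-64, P(4)=-64. Local minima of Q: Q(-2)=-8.
So the global minimum of h is P(-2) + Q(-2) − 3 = -64 − 8 − 3 = -75, attained at (-2, -2).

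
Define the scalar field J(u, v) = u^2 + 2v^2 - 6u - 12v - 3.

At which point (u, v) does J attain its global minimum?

J(u,v) separates as P(u) + Q(v) − 3, so its minimum is min P + min Q − 3.
P'(u) = 2u - 6 vanishes at u ∈ {3}; Q'(v) = 4v - 12 vanishes at v ∈ {3}.
Local minima of P (where P''>0): P(3)=-9. Local minima of Q: Q(3)=-18.
So the global minimum of J is P(3) + Q(3) − 3 = -9 − 18 − 3 = -30, attained at (3, 3).

(3, 3)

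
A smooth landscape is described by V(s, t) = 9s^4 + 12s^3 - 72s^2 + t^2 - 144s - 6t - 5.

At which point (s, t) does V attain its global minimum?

(2, 3)

V(s,t) separates as P(s) + Q(t) − 5, so its minimum is min P + min Q − 5.
P'(s) = 36(s - 2)(s + 1)(s + 2) vanishes at s ∈ {-2, -1, 2}; Q'(t) = 2(t - 3) vanishes at t ∈ {3}.
Local minima of P (where P''>0): P(-2)=48, P(2)=-336. Local minima of Q: Q(3)=-9.
So the global minimum of V is P(2) + Q(3) − 5 = -336 − 9 − 5 = -350, attained at (2, 3).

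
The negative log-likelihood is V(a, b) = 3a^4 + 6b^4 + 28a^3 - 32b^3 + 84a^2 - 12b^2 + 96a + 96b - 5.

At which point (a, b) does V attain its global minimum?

(-4, 4)

V(a,b) separates as P(a) + Q(b) − 5, so its minimum is min P + min Q − 5.
P'(a) = 12(a + 1)(a + 2)(a + 4) vanishes at a ∈ {-4, -2, -1}; Q'(b) = 24(b - 4)(b - 1)(b + 1) vanishes at b ∈ {-1, 1, 4}.
Local minima of P (where P''>0): P(-4)=-64, P(-1)=-37. Local minima of Q: Q(-1)=-70, Q(4)=-320.
So the global minimum of V is P(-4) + Q(4) − 5 = -64 − 320 − 5 = -389, attained at (-4, 4).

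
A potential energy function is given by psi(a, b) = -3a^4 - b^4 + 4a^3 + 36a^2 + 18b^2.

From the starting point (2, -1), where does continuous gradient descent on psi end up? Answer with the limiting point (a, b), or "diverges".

(0, 0)

psi is separable, so gradient descent decouples: a follows -∂psi/∂a, b follows -∂psi/∂b.
∂psi/∂a = -12a(a - 3)(a + 2); at a=2 this is 96, so a decreases.
∂psi/∂b = -4b(b - 3)(b + 3); at b=-1 this is -32, so b increases.
a converges to its nearest critical value 0 (a local min of the a-part); b converges to 0. The iterate converges to (0, 0).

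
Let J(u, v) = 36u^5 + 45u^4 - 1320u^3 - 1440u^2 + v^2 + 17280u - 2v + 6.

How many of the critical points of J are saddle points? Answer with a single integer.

J separates as a function of u plus a function of v, so ∇J=0 decouples.
∂J/∂u = 180(u - 4)(u - 2)(u + 3)(u + 4) = 0 at u ∈ {-4, -3, 2, 4}; ∂J/∂v = 2(v - 1) = 0 at v ∈ {1}.
The Hessian is diagonal: diag(J_uu, J_vv). Second derivatives: J_uu(-4)=-8640, J_uu(-3)=6300, J_uu(2)=-10800, J_uu(4)=20160; J_vv(1)=2.
Saddle points occur where the two diagonal entries have opposite signs: (-4, 1), (2, 1). Count: 2.

2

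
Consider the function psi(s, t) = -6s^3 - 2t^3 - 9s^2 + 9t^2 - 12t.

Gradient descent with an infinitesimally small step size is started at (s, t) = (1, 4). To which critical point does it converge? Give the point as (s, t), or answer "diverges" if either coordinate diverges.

psi is separable, so gradient descent decouples: s follows -∂psi/∂s, t follows -∂psi/∂t.
∂psi/∂s = -18s(s + 1); at s=1 this is -36, so s increases.
∂psi/∂t = -6(t - 2)(t - 1); at t=4 this is -36, so t increases.
The s-coordinate has no critical point in that direction and runs off to infinity.

diverges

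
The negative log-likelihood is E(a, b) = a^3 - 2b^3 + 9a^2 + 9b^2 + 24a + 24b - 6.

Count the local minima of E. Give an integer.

E separates as a function of a plus a function of b, so ∇E=0 decouples.
∂E/∂a = 3(a + 2)(a + 4) = 0 at a ∈ {-4, -2}; ∂E/∂b = -6(b - 4)(b + 1) = 0 at b ∈ {-1, 4}.
The Hessian is diagonal: diag(E_aa, E_bb). Second derivatives: E_aa(-4)=-6, E_aa(-2)=6; E_bb(-1)=30, E_bb(4)=-30.
Local minima occur where both diagonal entries positive: (-2, -1). Count: 1.

1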